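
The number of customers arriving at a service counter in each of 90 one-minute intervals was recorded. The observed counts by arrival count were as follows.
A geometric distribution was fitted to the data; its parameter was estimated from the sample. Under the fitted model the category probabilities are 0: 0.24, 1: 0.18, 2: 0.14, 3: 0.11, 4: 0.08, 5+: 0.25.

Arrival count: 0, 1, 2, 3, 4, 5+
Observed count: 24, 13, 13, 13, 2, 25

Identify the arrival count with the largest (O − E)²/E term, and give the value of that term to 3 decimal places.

Expected counts E_i = n·p_i: 90×0.24 = 21.6, 90×0.18 = 16.2, 90×0.14 = 12.6, 90×0.11 = 9.9, 90×0.08 = 7.2, 90×0.25 = 22.5.
cat         O        E   (O−E)²/E
0          24     21.6     0.2667
1          13     16.2     0.6321
2          13     12.6     0.0127
3          13      9.9     0.9707
4           2      7.2     3.7556
5+         25     22.5     0.2778
The largest term is for 4: 3.756.

4, 3.756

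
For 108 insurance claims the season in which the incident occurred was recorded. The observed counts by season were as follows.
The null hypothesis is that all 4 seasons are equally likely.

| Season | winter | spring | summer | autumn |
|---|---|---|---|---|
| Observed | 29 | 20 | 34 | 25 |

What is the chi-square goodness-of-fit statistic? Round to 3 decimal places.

Under H₀ each category has probability 1/4, so each expected count is 108/4 = 27.
winter: (29 − 27)²/27 = 4/27 = 0.1481
spring: (20 − 27)²/27 = 49/27 = 1.8148
summer: (34 − 27)²/27 = 49/27 = 1.8148
autumn: (25 − 27)²/27 = 4/27 = 0.1481
Sum = 3.926

3.926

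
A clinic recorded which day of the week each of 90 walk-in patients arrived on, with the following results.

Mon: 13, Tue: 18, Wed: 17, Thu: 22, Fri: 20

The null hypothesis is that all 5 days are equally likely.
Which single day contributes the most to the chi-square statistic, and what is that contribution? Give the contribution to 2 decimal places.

Mon, 1.39

Expected count for each of the 5 categories: 90/5 = 18.
Mon: (13 − 18)²/18 = 25/18 = 1.389
Tue: (18 − 18)²/18 = 0/18 = 0.000
Wed: (17 − 18)²/18 = 1/18 = 0.056
Thu: (22 − 18)²/18 = 16/18 = 0.889
Fri: (20 − 18)²/18 = 4/18 = 0.222
The largest term is for Mon: 1.39.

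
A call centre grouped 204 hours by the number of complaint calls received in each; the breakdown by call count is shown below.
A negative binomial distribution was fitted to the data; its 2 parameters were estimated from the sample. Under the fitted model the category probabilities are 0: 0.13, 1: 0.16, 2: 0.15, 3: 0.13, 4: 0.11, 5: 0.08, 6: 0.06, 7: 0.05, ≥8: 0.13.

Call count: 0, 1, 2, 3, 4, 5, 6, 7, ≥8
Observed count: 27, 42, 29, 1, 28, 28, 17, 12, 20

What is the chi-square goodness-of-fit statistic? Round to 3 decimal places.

40.843

Expected counts E_i = n·p_i: 204×0.13 = 26.52, 204×0.16 = 32.64, 204×0.15 = 30.6, 204×0.13 = 26.52, 204×0.11 = 22.44, 204×0.08 = 16.32, 204×0.06 = 12.24, 204×0.05 = 10.2, 204×0.13 = 26.52.
χ² = (27−26.52)²/26.52 + (42−32.64)²/32.64 + (29−30.6)²/30.6 + (1−26.52)²/26.52 + (28−22.44)²/22.44 + (28−16.32)²/16.32 + (17−12.24)²/12.24 + (12−10.2)²/10.2 + (20−26.52)²/26.52
   = 0.0087 + 2.6841 + 0.0837 + 24.5577 + 1.3776 + 8.3592 + 1.8511 + 0.3176 + 1.6030
Sum = 40.843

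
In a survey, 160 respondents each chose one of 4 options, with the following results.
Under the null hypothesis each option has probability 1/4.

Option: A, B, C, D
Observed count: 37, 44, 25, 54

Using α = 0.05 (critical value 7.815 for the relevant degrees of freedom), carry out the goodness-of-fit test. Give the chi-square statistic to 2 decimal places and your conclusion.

11.15; reject

Expected count for each of the 4 categories: 160/4 = 40.
cat         O        E   (O−E)²/E
A          37       40      0.225
B          44       40      0.400
C          25       40      5.625
D          54       40      4.900
Sum = 11.15
df = 3. Since 11.15 > 7.815, we reject H₀.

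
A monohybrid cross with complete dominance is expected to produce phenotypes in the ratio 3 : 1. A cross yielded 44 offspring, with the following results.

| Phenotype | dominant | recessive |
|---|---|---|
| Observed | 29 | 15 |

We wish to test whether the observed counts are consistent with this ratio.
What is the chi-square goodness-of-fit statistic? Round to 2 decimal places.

Ratio total = 4. Expected counts: 44×3/4 = 33, 44×1/4 = 11.
χ² = (29−33)²/33 + (15−11)²/11
   = 0.485 + 1.455
Sum = 1.94

1.94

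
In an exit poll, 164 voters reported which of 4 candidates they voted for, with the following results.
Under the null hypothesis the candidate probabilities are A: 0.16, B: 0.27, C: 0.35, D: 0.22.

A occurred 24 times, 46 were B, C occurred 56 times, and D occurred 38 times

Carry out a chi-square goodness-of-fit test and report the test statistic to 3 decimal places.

Expected counts E_i = n·p_i: 164×0.16 = 26.24, 164×0.27 = 44.28, 164×0.35 = 57.4, 164×0.22 = 36.08.
A: (24 − 26.24)²/26.24 = 5.0176/26.24 = 0.1912
B: (46 − 44.28)²/44.28 = 2.9584/44.28 = 0.0668
C: (56 − 57.4)²/57.4 = 1.96/57.4 = 0.0341
D: (38 − 36.08)²/36.08 = 3.6864/36.08 = 0.1022
Sum = 0.394

0.394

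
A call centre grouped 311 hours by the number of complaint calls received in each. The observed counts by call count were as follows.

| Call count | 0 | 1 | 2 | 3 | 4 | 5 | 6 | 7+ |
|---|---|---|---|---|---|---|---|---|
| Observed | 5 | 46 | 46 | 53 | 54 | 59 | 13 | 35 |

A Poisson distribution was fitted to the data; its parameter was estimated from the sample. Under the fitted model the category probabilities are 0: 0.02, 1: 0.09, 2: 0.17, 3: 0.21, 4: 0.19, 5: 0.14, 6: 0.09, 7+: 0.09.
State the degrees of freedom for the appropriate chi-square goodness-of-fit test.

6

There are k = 8 categories and 1 parameter estimated from the data, so df = 8 − 1 − 1 = 6.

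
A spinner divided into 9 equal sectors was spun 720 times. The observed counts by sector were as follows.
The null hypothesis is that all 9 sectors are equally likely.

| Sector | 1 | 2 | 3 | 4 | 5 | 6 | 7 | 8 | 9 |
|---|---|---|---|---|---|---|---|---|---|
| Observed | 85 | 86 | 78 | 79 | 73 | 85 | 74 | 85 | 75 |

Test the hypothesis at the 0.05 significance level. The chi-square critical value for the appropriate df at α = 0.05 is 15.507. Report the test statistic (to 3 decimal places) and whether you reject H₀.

Under H₀ each category has probability 1/9, so each expected count is 720/9 = 80.
χ² = (85−80)²/80 + (86−80)²/80 + (78−80)²/80 + (79−80)²/80 + (73−80)²/80 + (85−80)²/80 + (74−80)²/80 + (85−80)²/80 + (75−80)²/80
   = 0.3125 + 0.4500 + 0.0500 + 0.0125 + 0.6125 + 0.3125 + 0.4500 + 0.3125 + 0.3125
Sum = 2.825
df = 8. Since 2.825 < 15.507, we do not reject H₀.

2.825; do not reject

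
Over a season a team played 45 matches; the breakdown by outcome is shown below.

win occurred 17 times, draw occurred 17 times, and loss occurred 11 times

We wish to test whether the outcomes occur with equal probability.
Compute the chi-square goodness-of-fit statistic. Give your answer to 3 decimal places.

Expected count for each of the 3 categories: 45/3 = 15.
win: (17 − 15)²/15 = 4/15 = 0.2667
draw: (17 − 15)²/15 = 4/15 = 0.2667
loss: (11 − 15)²/15 = 16/15 = 1.0667
Sum = 1.600

1.600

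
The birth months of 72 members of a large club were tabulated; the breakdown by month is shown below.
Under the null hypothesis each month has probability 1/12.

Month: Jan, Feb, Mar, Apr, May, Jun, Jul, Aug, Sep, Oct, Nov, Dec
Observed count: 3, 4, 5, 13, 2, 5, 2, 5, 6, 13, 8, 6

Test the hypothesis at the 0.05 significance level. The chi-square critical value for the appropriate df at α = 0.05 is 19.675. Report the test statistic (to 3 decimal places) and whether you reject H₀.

Under H₀ each category has probability 1/12, so each expected count is 72/12 = 6.
Jan: (3 − 6)²/6 = 9/6 = 1.5000
Feb: (4 − 6)²/6 = 4/6 = 0.6667
Mar: (5 − 6)²/6 = 1/6 = 0.1667
Apr: (13 − 6)²/6 = 49/6 = 8.1667
May: (2 − 6)²/6 = 16/6 = 2.6667
Jun: (5 − 6)²/6 = 1/6 = 0.1667
Jul: (2 − 6)²/6 = 16/6 = 2.6667
Aug: (5 − 6)²/6 = 1/6 = 0.1667
Sep: (6 − 6)²/6 = 0/6 = 0.0000
Oct: (13 − 6)²/6 = 49/6 = 8.1667
Nov: (8 − 6)²/6 = 4/6 = 0.6667
Dec: (6 − 6)²/6 = 0/6 = 0.0000
Sum = 25.000
df = 11. Since 25.000 > 19.675, we reject H₀.

25.000; reject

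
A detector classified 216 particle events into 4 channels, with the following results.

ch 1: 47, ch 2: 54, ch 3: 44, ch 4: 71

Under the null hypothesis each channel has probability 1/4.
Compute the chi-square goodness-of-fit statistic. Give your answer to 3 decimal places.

8.111

Under H₀ each category has probability 1/4, so each expected count is 216/4 = 54.
cat         O        E   (O−E)²/E
ch 1       47       54     0.9074
ch 2       54       54     0.0000
ch 3       44       54     1.8519
ch 4       71       54     5.3519
Sum = 8.111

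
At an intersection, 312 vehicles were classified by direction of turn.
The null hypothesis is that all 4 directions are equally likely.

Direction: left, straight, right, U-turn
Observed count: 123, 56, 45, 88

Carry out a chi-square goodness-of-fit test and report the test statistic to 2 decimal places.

Under H₀ each category has probability 1/4, so each expected count is 312/4 = 78.
left: (123 − 78)²/78 = 2025/78 = 25.962
straight: (56 − 78)²/78 = 484/78 = 6.205
right: (45 − 78)²/78 = 1089/78 = 13.962
U-turn: (88 − 78)²/78 = 100/78 = 1.282
Sum = 47.41

47.41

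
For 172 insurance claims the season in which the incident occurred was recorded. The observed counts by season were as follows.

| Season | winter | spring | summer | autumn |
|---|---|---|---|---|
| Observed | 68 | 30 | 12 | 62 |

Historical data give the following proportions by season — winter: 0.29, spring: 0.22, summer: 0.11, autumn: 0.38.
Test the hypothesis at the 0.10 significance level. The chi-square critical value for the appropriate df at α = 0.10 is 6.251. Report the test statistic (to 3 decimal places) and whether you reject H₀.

Expected counts E_i = n·p_i: 172×0.29 = 49.88, 172×0.22 = 37.84, 172×0.11 = 18.92, 172×0.38 = 65.36.
χ² = (68−49.88)²/49.88 + (30−37.84)²/37.84 + (12−18.92)²/18.92 + (62−65.36)²/65.36
   = 6.5825 + 1.6244 + 2.5310 + 0.1727
Sum = 10.911
df = 3. Since 10.911 > 6.251, we reject H₀.

10.911; reject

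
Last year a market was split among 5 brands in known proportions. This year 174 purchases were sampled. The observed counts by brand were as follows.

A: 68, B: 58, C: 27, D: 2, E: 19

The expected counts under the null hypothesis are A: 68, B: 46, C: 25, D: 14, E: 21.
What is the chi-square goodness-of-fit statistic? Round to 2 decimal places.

cat         O        E   (O−E)²/E
A          68       68      0.000
B          58       46      3.130
C          27       25      0.160
D           2       14     10.286
E          19       21      0.190
Sum = 13.77

13.77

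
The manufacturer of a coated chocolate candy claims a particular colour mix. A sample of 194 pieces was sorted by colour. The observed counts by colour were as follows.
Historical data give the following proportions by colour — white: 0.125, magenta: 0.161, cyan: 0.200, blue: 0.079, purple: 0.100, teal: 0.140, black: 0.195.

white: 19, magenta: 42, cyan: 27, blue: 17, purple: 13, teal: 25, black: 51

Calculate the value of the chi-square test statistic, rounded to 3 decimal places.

15.487

Expected counts E_i = n·p_i: 194×0.125 = 24.25, 194×0.161 = 31.234, 194×0.200 = 38.8, 194×0.079 = 15.326, 194×0.100 = 19.4, 194×0.140 = 27.16, 194×0.195 = 37.83.
cat          O        E   (O−E)²/E
white       19    24.25     1.1366
magenta     42   31.234     3.7109
cyan        27     38.8     3.5887
blue        17   15.326     0.1828
purple      13     19.4     2.1113
teal        25    27.16     0.1718
black       51    37.83     4.5850
Sum = 15.487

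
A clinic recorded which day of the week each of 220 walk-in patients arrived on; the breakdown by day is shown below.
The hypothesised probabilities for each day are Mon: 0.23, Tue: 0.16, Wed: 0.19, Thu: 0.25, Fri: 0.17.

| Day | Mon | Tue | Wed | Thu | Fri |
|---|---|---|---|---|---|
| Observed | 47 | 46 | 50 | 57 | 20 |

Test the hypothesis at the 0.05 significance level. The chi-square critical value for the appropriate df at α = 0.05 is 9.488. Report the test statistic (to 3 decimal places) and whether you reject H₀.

13.346; reject

Expected counts E_i = n·p_i: 220×0.23 = 50.6, 220×0.16 = 35.2, 220×0.19 = 41.8, 220×0.25 = 55, 220×0.17 = 37.4.
Mon: (47 − 50.6)²/50.6 = 12.96/50.6 = 0.2561
Tue: (46 − 35.2)²/35.2 = 116.64/35.2 = 3.3136
Wed: (50 − 41.8)²/41.8 = 67.24/41.8 = 1.6086
Thu: (57 − 55)²/55 = 4/55 = 0.0727
Fri: (20 − 37.4)²/37.4 = 302.76/37.4 = 8.0952
Sum = 13.346
df = 4. Since 13.346 > 9.488, we reject H₀.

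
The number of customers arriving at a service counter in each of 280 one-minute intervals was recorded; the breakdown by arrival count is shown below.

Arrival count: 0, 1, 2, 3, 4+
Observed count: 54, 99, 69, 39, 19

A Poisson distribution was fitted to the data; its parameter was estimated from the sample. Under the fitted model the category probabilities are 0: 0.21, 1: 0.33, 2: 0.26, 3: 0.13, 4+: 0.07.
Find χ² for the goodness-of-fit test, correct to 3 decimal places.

Expected counts E_i = n·p_i: 280×0.21 = 58.8, 280×0.33 = 92.4, 280×0.26 = 72.8, 280×0.13 = 36.4, 280×0.07 = 19.6.
χ² = (54−58.8)²/58.8 + (99−92.4)²/92.4 + (69−72.8)²/72.8 + (39−36.4)²/36.4 + (19−19.6)²/19.6
   = 0.3918 + 0.4714 + 0.1984 + 0.1857 + 0.0184
Sum = 1.266

1.266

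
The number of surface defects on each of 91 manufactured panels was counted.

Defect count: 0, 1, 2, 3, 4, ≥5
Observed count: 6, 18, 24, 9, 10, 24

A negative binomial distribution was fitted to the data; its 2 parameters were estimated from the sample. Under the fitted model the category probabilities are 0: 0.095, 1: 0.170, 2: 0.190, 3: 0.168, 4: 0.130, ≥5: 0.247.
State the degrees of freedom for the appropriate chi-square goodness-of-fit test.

3

There are k = 6 categories and 2 parameters estimated from the data, so df = 6 − 1 − 2 = 3.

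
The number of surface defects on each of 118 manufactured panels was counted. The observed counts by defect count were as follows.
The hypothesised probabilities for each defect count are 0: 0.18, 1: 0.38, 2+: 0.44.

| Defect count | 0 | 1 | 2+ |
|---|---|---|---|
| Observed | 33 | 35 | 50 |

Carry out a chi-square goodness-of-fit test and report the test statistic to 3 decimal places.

Expected counts E_i = n·p_i: 118×0.18 = 21.24, 118×0.38 = 44.84, 118×0.44 = 51.92.
0: (33 − 21.24)²/21.24 = 138.2976/21.24 = 6.5112
1: (35 − 44.84)²/44.84 = 96.8256/44.84 = 2.1594
2+: (50 − 51.92)²/51.92 = 3.6864/51.92 = 0.0710
Sum = 8.742

8.742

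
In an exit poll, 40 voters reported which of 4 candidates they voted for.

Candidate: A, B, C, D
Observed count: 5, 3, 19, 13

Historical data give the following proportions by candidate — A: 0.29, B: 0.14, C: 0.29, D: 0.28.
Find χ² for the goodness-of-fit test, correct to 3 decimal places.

9.972

Expected counts E_i = n·p_i: 40×0.29 = 11.6, 40×0.14 = 5.6, 40×0.29 = 11.6, 40×0.28 = 11.2.
A: (5 − 11.6)²/11.6 = 43.56/11.6 = 3.7552
B: (3 − 5.6)²/5.6 = 6.76/5.6 = 1.2071
C: (19 − 11.6)²/11.6 = 54.76/11.6 = 4.7207
D: (13 − 11.2)²/11.2 = 3.24/11.2 = 0.2893
Sum = 9.972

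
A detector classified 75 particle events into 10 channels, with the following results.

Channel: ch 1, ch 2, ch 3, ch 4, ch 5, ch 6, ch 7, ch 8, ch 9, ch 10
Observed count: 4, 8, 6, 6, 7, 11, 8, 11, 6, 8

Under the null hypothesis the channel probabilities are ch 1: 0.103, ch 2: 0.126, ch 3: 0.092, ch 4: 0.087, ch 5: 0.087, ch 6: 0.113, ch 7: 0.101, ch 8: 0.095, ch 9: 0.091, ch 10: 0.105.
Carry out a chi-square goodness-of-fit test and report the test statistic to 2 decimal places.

5.20

Expected counts E_i = n·p_i: 75×0.103 = 7.725, 75×0.126 = 9.45, 75×0.092 = 6.9, 75×0.087 = 6.525, 75×0.087 = 6.525, 75×0.113 = 8.475, 75×0.101 = 7.575, 75×0.095 = 7.125, 75×0.091 = 6.825, 75×0.105 = 7.875.
ch 1: (4 − 7.725)²/7.725 = 13.875625/7.725 = 1.796
ch 2: (8 − 9.45)²/9.45 = 2.1025/9.45 = 0.222
ch 3: (6 − 6.9)²/6.9 = 0.81/6.9 = 0.117
ch 4: (6 − 6.525)²/6.525 = 0.275625/6.525 = 0.042
ch 5: (7 − 6.525)²/6.525 = 0.225625/6.525 = 0.035
ch 6: (11 − 8.475)²/8.475 = 6.375625/8.475 = 0.752
ch 7: (8 − 7.575)²/7.575 = 0.180625/7.575 = 0.024
ch 8: (11 − 7.125)²/7.125 = 15.015625/7.125 = 2.107
ch 9: (6 − 6.825)²/6.825 = 0.680625/6.825 = 0.100
ch 10: (8 − 7.875)²/7.875 = 0.015625/7.875 = 0.002
Sum = 5.20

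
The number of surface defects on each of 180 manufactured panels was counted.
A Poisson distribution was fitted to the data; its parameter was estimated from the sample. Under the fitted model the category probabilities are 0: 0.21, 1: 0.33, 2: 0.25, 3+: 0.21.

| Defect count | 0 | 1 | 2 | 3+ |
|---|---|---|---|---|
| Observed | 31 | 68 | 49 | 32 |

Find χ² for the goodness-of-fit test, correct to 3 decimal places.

Expected counts E_i = n·p_i: 180×0.21 = 37.8, 180×0.33 = 59.4, 180×0.25 = 45, 180×0.21 = 37.8.
χ² = (31−37.8)²/37.8 + (68−59.4)²/59.4 + (49−45)²/45 + (32−37.8)²/37.8
   = 1.2233 + 1.2451 + 0.3556 + 0.8899
Sum = 3.714

3.714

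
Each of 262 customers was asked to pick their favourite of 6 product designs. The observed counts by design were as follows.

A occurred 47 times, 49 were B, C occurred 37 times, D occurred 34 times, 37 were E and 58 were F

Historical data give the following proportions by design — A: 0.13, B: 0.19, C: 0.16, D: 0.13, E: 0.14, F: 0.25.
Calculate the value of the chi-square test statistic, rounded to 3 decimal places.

Expected counts E_i = n·p_i: 262×0.13 = 34.06, 262×0.19 = 49.78, 262×0.16 = 41.92, 262×0.13 = 34.06, 262×0.14 = 36.68, 262×0.25 = 65.5.
χ² = (47−34.06)²/34.06 + (49−49.78)²/49.78 + (37−41.92)²/41.92 + (34−34.06)²/34.06 + (37−36.68)²/36.68 + (58−65.5)²/65.5
   = 4.9161 + 0.0122 + 0.5774 + 0.0001 + 0.0028 + 0.8588
Sum = 6.367

6.367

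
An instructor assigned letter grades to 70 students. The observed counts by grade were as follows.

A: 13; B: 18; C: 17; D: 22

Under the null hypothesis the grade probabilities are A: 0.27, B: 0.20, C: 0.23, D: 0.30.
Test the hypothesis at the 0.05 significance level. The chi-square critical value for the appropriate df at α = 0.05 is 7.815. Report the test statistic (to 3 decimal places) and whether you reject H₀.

3.083; do not reject

Expected counts E_i = n·p_i: 70×0.27 = 18.9, 70×0.20 = 14, 70×0.23 = 16.1, 70×0.30 = 21.
A: (13 − 18.9)²/18.9 = 34.81/18.9 = 1.8418
B: (18 − 14)²/14 = 16/14 = 1.1429
C: (17 − 16.1)²/16.1 = 0.81/16.1 = 0.0503
D: (22 − 21)²/21 = 1/21 = 0.0476
Sum = 3.083
df = 3. Since 3.083 < 7.815, we do not reject H₀.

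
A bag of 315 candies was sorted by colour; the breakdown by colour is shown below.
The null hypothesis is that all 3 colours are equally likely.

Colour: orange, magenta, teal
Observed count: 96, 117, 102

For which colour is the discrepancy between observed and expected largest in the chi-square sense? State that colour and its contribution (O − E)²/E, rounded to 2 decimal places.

magenta, 1.37

Expected count for each of the 3 categories: 315/3 = 105.
cat          O        E   (O−E)²/E
orange      96      105      0.771
magenta    117      105      1.371
teal       102      105      0.086
The largest term is for magenta: 1.37.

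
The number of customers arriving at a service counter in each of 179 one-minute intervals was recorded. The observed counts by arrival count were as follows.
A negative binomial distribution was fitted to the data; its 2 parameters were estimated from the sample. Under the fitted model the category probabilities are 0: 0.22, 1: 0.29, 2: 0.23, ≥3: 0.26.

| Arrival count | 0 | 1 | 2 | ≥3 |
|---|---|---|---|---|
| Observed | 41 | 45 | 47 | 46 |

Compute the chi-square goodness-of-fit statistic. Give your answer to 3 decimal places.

Expected counts E_i = n·p_i: 179×0.22 = 39.38, 179×0.29 = 51.91, 179×0.23 = 41.17, 179×0.26 = 46.54.
cat         O        E   (O−E)²/E
0          41    39.38     0.0666
1          45    51.91     0.9198
2          47    41.17     0.8256
≥3         46    46.54     0.0063
Sum = 1.818

1.818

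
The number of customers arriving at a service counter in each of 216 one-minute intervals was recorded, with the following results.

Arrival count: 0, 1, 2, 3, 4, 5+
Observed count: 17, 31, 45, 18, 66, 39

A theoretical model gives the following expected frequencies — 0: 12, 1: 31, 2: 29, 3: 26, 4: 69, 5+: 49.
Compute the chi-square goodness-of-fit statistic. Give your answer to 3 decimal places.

15.544

χ² = (17−12)²/12 + (31−31)²/31 + (45−29)²/29 + (18−26)²/26 + (66−69)²/69 + (39−49)²/49
   = 2.0833 + 0.0000 + 8.8276 + 2.4615 + 0.1304 + 2.0408
Sum = 15.544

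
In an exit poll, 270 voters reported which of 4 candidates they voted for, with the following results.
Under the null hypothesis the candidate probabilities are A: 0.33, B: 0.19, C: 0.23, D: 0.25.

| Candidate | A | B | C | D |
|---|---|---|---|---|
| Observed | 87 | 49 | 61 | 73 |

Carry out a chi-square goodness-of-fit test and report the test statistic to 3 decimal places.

Expected counts E_i = n·p_i: 270×0.33 = 89.1, 270×0.19 = 51.3, 270×0.23 = 62.1, 270×0.25 = 67.5.
χ² = (87−89.1)²/89.1 + (49−51.3)²/51.3 + (61−62.1)²/62.1 + (73−67.5)²/67.5
   = 0.0495 + 0.1031 + 0.0195 + 0.4481
Sum = 0.620

0.620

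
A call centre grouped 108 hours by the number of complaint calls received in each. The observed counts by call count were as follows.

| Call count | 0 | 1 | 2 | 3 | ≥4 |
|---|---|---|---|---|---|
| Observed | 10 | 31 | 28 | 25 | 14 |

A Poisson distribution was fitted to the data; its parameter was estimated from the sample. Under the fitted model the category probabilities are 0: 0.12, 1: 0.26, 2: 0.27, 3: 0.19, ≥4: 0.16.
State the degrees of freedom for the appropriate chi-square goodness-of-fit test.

There are k = 5 categories and 1 parameter estimated from the data, so df = 5 − 1 − 1 = 3.

3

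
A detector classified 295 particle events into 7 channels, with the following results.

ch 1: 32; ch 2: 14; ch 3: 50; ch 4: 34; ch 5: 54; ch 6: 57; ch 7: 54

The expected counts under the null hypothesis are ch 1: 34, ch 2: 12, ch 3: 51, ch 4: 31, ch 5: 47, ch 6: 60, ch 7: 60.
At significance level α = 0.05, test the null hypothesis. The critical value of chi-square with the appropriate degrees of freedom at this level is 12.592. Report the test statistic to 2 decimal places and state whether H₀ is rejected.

cat         O        E   (O−E)²/E
ch 1       32       34      0.118
ch 2       14       12      0.333
ch 3       50       51      0.020
ch 4       34       31      0.290
ch 5       54       47      1.043
ch 6       57       60      0.150
ch 7       54       60      0.600
Sum = 2.55
df = 6. Since 2.55 < 12.592, we do not reject H₀.

2.55; do not reject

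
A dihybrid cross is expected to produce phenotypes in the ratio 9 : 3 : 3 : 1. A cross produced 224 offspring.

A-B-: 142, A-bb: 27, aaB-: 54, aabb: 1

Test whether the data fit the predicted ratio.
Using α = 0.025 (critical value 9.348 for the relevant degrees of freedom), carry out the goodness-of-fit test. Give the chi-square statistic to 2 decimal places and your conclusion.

Ratio total = 16. Expected counts: 224×9/16 = 126, 224×3/16 = 42, 224×3/16 = 42, 224×1/16 = 14.
cat         O        E   (O−E)²/E
A-B-      142      126      2.032
A-bb       27       42      5.357
aaB-       54       42      3.429
aabb        1       14     12.071
Sum = 22.89
df = 3. Since 22.89 > 9.348, we reject H₀.

22.89; reject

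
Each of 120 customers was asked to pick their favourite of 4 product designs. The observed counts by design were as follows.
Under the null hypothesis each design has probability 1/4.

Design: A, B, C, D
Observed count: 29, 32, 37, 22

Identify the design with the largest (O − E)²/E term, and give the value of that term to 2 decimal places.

Under H₀ each category has probability 1/4, so each expected count is 120/4 = 30.
χ² = (29−30)²/30 + (32−30)²/30 + (37−30)²/30 + (22−30)²/30
   = 0.033 + 0.133 + 1.633 + 2.133
The largest term is for D: 2.13.

D, 2.13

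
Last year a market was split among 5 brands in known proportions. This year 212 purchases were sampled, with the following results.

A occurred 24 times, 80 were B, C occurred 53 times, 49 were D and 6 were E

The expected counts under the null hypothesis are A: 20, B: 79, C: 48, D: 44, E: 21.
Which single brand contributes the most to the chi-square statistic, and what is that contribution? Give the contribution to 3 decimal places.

A: (24 − 20)²/20 = 16/20 = 0.8000
B: (80 − 79)²/79 = 1/79 = 0.0127
C: (53 − 48)²/48 = 25/48 = 0.5208
D: (49 − 44)²/44 = 25/44 = 0.5682
E: (6 − 21)²/21 = 225/21 = 10.7143
The largest term is for E: 10.714.

E, 10.714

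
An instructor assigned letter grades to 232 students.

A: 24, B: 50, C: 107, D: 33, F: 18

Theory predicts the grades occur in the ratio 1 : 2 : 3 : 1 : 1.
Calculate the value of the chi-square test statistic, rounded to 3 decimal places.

Ratio total = 8. Expected counts: 232×1/8 = 29, 232×2/8 = 58, 232×3/8 = 87, 232×1/8 = 29, 232×1/8 = 29.
χ² = (24−29)²/29 + (50−58)²/58 + (107−87)²/87 + (33−29)²/29 + (18−29)²/29
   = 0.8621 + 1.1034 + 4.5977 + 0.5517 + 4.1724
Sum = 11.287

11.287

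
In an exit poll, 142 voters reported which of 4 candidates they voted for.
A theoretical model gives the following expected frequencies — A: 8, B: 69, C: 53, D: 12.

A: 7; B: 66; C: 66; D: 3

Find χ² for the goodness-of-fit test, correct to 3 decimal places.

10.194

cat         O        E   (O−E)²/E
A           7        8     0.1250
B          66       69     0.1304
C          66       53     3.1887
D           3       12     6.7500
Sum = 10.194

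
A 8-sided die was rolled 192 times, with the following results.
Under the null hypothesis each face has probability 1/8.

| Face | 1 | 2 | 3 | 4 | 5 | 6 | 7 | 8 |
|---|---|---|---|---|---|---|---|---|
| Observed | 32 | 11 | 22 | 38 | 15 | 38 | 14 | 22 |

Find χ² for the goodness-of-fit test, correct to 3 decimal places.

33.917

Expected count for each of the 8 categories: 192/8 = 24.
1: (32 − 24)²/24 = 64/24 = 2.6667
2: (11 − 24)²/24 = 169/24 = 7.0417
3: (22 − 24)²/24 = 4/24 = 0.1667
4: (38 − 24)²/24 = 196/24 = 8.1667
5: (15 − 24)²/24 = 81/24 = 3.3750
6: (38 − 24)²/24 = 196/24 = 8.1667
7: (14 − 24)²/24 = 100/24 = 4.1667
8: (22 − 24)²/24 = 4/24 = 0.1667
Sum = 33.917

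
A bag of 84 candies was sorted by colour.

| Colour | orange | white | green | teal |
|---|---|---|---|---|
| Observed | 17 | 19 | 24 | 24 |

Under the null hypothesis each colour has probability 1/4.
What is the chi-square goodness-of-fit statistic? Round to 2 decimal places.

1.81

Under H₀ each category has probability 1/4, so each expected count is 84/4 = 21.
orange: (17 − 21)²/21 = 16/21 = 0.762
white: (19 − 21)²/21 = 4/21 = 0.190
green: (24 − 21)²/21 = 9/21 = 0.429
teal: (24 − 21)²/21 = 9/21 = 0.429
Sum = 1.81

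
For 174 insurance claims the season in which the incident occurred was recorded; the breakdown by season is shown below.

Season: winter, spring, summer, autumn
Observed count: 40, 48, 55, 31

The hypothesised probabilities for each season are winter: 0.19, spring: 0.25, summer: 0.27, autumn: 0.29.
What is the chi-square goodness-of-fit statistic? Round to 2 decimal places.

10.80

Expected counts E_i = n·p_i: 174×0.19 = 33.06, 174×0.25 = 43.5, 174×0.27 = 46.98, 174×0.29 = 50.46.
winter: (40 − 33.06)²/33.06 = 48.1636/33.06 = 1.457
spring: (48 − 43.5)²/43.5 = 20.25/43.5 = 0.466
summer: (55 − 46.98)²/46.98 = 64.3204/46.98 = 1.369
autumn: (31 − 50.46)²/50.46 = 378.6916/50.46 = 7.505
Sum = 10.80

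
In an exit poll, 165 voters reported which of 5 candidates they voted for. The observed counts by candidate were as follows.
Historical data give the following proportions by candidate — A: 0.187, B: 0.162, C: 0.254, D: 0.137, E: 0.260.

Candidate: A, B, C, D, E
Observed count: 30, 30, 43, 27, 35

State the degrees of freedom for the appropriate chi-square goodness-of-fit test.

4

There are k = 5 categories and no parameters were estimated from the data, so df = 5 − 1 = 4.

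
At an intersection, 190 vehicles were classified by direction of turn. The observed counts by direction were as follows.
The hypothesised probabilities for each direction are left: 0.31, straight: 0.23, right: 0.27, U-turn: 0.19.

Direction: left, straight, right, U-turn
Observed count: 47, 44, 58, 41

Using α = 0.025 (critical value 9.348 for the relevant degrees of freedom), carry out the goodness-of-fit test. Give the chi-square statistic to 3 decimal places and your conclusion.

3.946; do not reject

Expected counts E_i = n·p_i: 190×0.31 = 58.9, 190×0.23 = 43.7, 190×0.27 = 51.3, 190×0.19 = 36.1.
χ² = (47−58.9)²/58.9 + (44−43.7)²/43.7 + (58−51.3)²/51.3 + (41−36.1)²/36.1
   = 2.4042 + 0.0021 + 0.8750 + 0.6651
Sum = 3.946
df = 3. Since 3.946 < 9.348, we do not reject H₀.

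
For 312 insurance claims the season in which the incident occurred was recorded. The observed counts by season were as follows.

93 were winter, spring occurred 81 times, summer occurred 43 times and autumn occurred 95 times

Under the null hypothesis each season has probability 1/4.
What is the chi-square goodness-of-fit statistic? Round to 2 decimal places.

22.41

Under H₀ each category has probability 1/4, so each expected count is 312/4 = 78.
winter: (93 − 78)²/78 = 225/78 = 2.885
spring: (81 − 78)²/78 = 9/78 = 0.115
summer: (43 − 78)²/78 = 1225/78 = 15.705
autumn: (95 − 78)²/78 = 289/78 = 3.705
Sum = 22.41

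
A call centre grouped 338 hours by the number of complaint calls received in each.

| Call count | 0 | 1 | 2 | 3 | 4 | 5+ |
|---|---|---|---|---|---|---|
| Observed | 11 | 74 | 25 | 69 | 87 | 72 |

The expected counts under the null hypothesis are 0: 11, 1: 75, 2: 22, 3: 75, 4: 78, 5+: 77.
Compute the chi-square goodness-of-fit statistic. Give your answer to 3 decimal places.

0: (11 − 11)²/11 = 0/11 = 0.0000
1: (74 − 75)²/75 = 1/75 = 0.0133
2: (25 − 22)²/22 = 9/22 = 0.4091
3: (69 − 75)²/75 = 36/75 = 0.4800
4: (87 − 78)²/78 = 81/78 = 1.0385
5+: (72 − 77)²/77 = 25/77 = 0.3247
Sum = 2.266

2.266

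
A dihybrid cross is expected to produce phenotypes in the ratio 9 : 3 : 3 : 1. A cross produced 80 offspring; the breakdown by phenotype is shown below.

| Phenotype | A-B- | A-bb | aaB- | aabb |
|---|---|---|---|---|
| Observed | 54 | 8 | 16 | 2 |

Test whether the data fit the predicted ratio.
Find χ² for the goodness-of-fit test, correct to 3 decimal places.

6.933

Ratio total = 16. Expected counts: 80×9/16 = 45, 80×3/16 = 15, 80×3/16 = 15, 80×1/16 = 5.
A-B-: (54 − 45)²/45 = 81/45 = 1.8000
A-bb: (8 − 15)²/15 = 49/15 = 3.2667
aaB-: (16 − 15)²/15 = 1/15 = 0.0667
aabb: (2 − 5)²/5 = 9/5 = 1.8000
Sum = 6.933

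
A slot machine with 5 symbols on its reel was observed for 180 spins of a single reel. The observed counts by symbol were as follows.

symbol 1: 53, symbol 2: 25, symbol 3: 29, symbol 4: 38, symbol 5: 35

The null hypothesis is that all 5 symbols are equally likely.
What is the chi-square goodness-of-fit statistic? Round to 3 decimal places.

12.889

Under H₀ each category has probability 1/5, so each expected count is 180/5 = 36.
χ² = (53−36)²/36 + (25−36)²/36 + (29−36)²/36 + (38−36)²/36 + (35−36)²/36
   = 8.0278 + 3.3611 + 1.3611 + 0.1111 + 0.0278
Sum = 12.889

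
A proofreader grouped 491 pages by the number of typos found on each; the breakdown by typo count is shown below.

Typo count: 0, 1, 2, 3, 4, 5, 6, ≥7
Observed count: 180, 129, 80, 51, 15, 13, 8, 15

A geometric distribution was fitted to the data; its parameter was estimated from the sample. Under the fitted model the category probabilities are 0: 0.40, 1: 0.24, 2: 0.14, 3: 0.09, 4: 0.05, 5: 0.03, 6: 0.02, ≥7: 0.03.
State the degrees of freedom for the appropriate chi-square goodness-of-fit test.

There are k = 8 categories and 1 parameter estimated from the data, so df = 8 − 1 − 1 = 6.

6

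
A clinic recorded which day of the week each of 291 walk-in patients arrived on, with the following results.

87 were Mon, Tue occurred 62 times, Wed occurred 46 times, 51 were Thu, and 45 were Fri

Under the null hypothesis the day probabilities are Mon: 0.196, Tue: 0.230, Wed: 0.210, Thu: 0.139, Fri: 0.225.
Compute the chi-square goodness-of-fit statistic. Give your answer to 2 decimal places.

29.00

Expected counts E_i = n·p_i: 291×0.196 = 57.036, 291×0.230 = 66.93, 291×0.210 = 61.11, 291×0.139 = 40.449, 291×0.225 = 65.475.
Mon: (87 − 57.036)²/57.036 = 897.841296/57.036 = 15.742
Tue: (62 − 66.93)²/66.93 = 24.3049/66.93 = 0.363
Wed: (46 − 61.11)²/61.11 = 228.3121/61.11 = 3.736
Thu: (51 − 40.449)²/40.449 = 111.323601/40.449 = 2.752
Fri: (45 − 65.475)²/65.475 = 419.225625/65.475 = 6.403
Sum = 29.00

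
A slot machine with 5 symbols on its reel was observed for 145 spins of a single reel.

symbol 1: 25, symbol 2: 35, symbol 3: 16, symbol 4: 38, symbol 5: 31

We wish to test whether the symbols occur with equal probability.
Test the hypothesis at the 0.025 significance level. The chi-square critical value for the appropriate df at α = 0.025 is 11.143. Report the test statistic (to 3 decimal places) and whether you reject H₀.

10.552; do not reject

Expected count for each of the 5 categories: 145/5 = 29.
symbol 1: (25 − 29)²/29 = 16/29 = 0.5517
symbol 2: (35 − 29)²/29 = 36/29 = 1.2414
symbol 3: (16 − 29)²/29 = 169/29 = 5.8276
symbol 4: (38 − 29)²/29 = 81/29 = 2.7931
symbol 5: (31 − 29)²/29 = 4/29 = 0.1379
Sum = 10.552
df = 4. Since 10.552 < 11.143, we do not reject H₀.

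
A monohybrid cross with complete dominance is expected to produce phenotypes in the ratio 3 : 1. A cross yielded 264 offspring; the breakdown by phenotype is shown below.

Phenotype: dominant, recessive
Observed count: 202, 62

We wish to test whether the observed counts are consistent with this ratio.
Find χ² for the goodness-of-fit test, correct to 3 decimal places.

Ratio total = 4. Expected counts: 264×3/4 = 198, 264×1/4 = 66.
cat            O        E   (O−E)²/E
dominant     202      198     0.0808
recessive     62       66     0.2424
Sum = 0.323

0.323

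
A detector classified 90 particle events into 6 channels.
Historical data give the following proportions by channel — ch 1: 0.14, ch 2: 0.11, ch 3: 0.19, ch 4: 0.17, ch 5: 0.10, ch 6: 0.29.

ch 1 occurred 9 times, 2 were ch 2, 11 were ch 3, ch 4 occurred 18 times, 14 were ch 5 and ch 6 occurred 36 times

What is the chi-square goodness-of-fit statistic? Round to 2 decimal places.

16.52

Expected counts E_i = n·p_i: 90×0.14 = 12.6, 90×0.11 = 9.9, 90×0.19 = 17.1, 90×0.17 = 15.3, 90×0.10 = 9, 90×0.29 = 26.1.
ch 1: (9 − 12.6)²/12.6 = 12.96/12.6 = 1.029
ch 2: (2 − 9.9)²/9.9 = 62.41/9.9 = 6.304
ch 3: (11 − 17.1)²/17.1 = 37.21/17.1 = 2.176
ch 4: (18 − 15.3)²/15.3 = 7.29/15.3 = 0.476
ch 5: (14 − 9)²/9 = 25/9 = 2.778
ch 6: (36 − 26.1)²/26.1 = 98.01/26.1 = 3.755
Sum = 16.52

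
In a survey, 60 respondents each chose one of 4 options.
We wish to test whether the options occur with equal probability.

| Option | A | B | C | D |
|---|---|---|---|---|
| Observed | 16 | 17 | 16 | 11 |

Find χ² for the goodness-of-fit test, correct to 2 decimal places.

Expected count for each of the 4 categories: 60/4 = 15.
cat         O        E   (O−E)²/E
A          16       15      0.067
B          17       15      0.267
C          16       15      0.067
D          11       15      1.067
Sum = 1.47

1.47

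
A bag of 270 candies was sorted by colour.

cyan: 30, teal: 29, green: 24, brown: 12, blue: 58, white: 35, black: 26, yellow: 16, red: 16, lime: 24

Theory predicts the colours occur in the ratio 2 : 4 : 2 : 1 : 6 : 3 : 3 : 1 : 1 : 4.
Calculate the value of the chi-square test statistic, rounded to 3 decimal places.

24.258

Ratio total = 27. Expected counts: 270×2/27 = 20, 270×4/27 = 40, 270×2/27 = 20, 270×1/27 = 10, 270×6/27 = 60, 270×3/27 = 30, 270×3/27 = 30, 270×1/27 = 10, 270×1/27 = 10, 270×4/27 = 40.
cat         O        E   (O−E)²/E
cyan       30       20     5.0000
teal       29       40     3.0250
green      24       20     0.8000
brown      12       10     0.4000
blue       58       60     0.0667
white      35       30     0.8333
black      26       30     0.5333
yellow     16       10     3.6000
red        16       10     3.6000
lime       24       40     6.4000
Sum = 24.258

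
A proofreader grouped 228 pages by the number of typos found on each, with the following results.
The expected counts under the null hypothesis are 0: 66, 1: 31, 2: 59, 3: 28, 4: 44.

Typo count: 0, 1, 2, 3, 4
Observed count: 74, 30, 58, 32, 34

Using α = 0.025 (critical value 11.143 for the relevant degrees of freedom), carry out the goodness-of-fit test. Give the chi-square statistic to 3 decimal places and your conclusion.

3.863; do not reject

cat         O        E   (O−E)²/E
0          74       66     0.9697
1          30       31     0.0323
2          58       59     0.0169
3          32       28     0.5714
4          34       44     2.2727
Sum = 3.863
df = 4. Since 3.863 < 11.143, we do not reject H₀.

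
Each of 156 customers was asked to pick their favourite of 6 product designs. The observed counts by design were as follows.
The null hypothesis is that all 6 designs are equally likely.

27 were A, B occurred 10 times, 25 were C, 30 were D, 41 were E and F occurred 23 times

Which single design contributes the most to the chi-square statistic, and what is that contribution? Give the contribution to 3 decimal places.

B, 9.846

Under H₀ each category has probability 1/6, so each expected count is 156/6 = 26.
cat         O        E   (O−E)²/E
A          27       26     0.0385
B          10       26     9.8462
C          25       26     0.0385
D          30       26     0.6154
E          41       26     8.6538
F          23       26     0.3462
The largest term is for B: 9.846.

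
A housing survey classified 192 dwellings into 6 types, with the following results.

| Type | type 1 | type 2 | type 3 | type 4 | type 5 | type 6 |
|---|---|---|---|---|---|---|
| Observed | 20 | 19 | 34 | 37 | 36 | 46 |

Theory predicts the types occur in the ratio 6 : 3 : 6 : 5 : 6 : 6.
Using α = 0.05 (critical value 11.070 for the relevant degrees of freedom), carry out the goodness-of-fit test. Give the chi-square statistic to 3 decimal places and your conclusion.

Ratio total = 32. Expected counts: 192×6/32 = 36, 192×3/32 = 18, 192×6/32 = 36, 192×5/32 = 30, 192×6/32 = 36, 192×6/32 = 36.
χ² = (20−36)²/36 + (19−18)²/18 + (34−36)²/36 + (37−30)²/30 + (36−36)²/36 + (46−36)²/36
   = 7.1111 + 0.0556 + 0.1111 + 1.6333 + 0.0000 + 2.7778
Sum = 11.689
df = 5. Since 11.689 > 11.070, we reject H₀.

11.689; reject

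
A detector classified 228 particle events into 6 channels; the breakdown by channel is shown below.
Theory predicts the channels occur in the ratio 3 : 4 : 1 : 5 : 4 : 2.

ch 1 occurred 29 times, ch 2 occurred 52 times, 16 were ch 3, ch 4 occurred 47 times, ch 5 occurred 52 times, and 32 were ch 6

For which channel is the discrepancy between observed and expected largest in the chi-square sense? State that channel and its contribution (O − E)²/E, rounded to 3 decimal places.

Ratio total = 19. Expected counts: 228×3/19 = 36, 228×4/19 = 48, 228×1/19 = 12, 228×5/19 = 60, 228×4/19 = 48, 228×2/19 = 24.
ch 1: (29 − 36)²/36 = 49/36 = 1.3611
ch 2: (52 − 48)²/48 = 16/48 = 0.3333
ch 3: (16 − 12)²/12 = 16/12 = 1.3333
ch 4: (47 − 60)²/60 = 169/60 = 2.8167
ch 5: (52 − 48)²/48 = 16/48 = 0.3333
ch 6: (32 − 24)²/24 = 64/24 = 2.6667
The largest term is for ch 4: 2.817.

ch 4, 2.817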